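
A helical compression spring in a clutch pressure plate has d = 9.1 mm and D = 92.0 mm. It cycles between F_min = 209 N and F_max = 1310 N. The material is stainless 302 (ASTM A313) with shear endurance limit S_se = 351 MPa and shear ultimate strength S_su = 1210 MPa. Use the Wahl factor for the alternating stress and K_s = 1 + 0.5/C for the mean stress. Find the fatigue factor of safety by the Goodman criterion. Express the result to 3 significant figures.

C = D/d = 92.0/9.1 = 10.1099; K_W = (4C−1)/(4C−4)+0.615/C = 1.1432; K_s = 1+0.5/C = 1.0495
F_a = (F_max−F_min)/2 = 550.5 N; F_m = (F_max+F_min)/2 = 759.5 N
τ_a = K_W·8F_aD/(πd³) = 1.1432 × 171.14 = 195.64 MPa
τ_m = K_s·8F_mD/(πd³) = 1.0495 × 236.12 = 247.8 MPa
Goodman: 1/n_f = τ_a/S_se + τ_m/S_su = 195.64/351 + 247.8/1210 = 0.55739 + 0.20479 = 0.76218
n_f = 1/0.76218 = 1.312

1.31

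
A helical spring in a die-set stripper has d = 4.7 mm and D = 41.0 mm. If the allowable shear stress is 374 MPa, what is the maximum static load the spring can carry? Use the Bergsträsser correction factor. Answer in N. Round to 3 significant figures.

322 N

C = D/d = 41.0/4.7 = 8.7234
K_B = (4C+2)/(4C−3) = 36.894/31.894 = 1.1568
τ_max = K·8FD/(πd³) → F_max = τ_allow·πd³/(8DK)
F_max = 374·π·4.7³/(8·41.0·1.1568) = 1.2199e+05/379.42 = 321.51 N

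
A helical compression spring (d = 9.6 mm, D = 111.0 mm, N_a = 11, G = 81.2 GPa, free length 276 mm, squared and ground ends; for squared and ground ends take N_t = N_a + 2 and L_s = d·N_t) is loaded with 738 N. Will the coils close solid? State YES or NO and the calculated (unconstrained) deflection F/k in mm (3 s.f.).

k = Gd⁴/(8D³N_a) = (81.2×10³)(9.6⁴)/(8·111.0³·11) = 5.7305 N/mm
N_t = 13; L_s = 9.6·13 = 124.8 mm; δ_solid = L₀ − L_s = 276 − 124.8 = 151.2 mm
δ = F/k = 738/5.7305 = 128.79 mm
δ < δ_solid → spring does not go solid

NO, δ = 129 mm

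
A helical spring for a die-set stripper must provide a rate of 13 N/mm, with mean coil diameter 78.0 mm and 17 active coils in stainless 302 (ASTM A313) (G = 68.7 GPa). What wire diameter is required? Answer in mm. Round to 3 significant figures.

10.5 mm

d = (8D³N_a·k / G)^(1/4) = (8·78.0³·17·13 / (68.7×10³))^0.25
  = (12213)^0.25 = 10.5124 mm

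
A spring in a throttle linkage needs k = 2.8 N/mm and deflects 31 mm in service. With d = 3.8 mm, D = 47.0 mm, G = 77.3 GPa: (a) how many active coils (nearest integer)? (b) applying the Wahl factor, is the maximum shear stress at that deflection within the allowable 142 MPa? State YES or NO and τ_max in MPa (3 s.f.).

N_a = Gd⁴/(8D³k) = (77.3×10³)(3.8⁴)/(8·47.0³·2.8) = 6.931 → N_a = 7
Actual rate k = Gd⁴/(8D³·7) = 2.7722 N/mm
Working load F = kδ = 2.7722·31 = 85.94 N
C = 47.0/3.8 = 12.3684; K_W = (4C−1)/(4C−4)+0.615/C = 1.1157
τ_max = K_W·8FD/(πd³) = 1.1157·187.45 = 209.14 MPa
τ_max > 142 MPa → exceeds allowable

(a) 7 coils; (b) NO, τ_max = 209 MPa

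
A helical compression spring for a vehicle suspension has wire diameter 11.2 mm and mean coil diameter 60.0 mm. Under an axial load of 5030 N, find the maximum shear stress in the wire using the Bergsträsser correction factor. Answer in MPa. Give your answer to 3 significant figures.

Spring index C = D/d = 60.0/11.2 = 5.3571
K_B = (4C+2)/(4C−3) = 23.429/18.429 = 1.2713
τ₀ = 8FD/(πd³) = 8·5030·60.0/(π·11.2³) = 2.4144e+06/4413.7 = 547.02 MPa
τ_max = K·τ₀ = 1.2713 × 547.02 = 695.44 MPa

695 MPa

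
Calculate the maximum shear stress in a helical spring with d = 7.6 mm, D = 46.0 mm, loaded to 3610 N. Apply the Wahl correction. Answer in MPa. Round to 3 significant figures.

Spring index C = D/d = 46.0/7.6 = 6.0526
K_W = (4C−1)/(4C−4) + 0.615/C = 23.211/20.211 + 0.1016 = 1.2500
τ₀ = 8FD/(πd³) = 8·3610·46.0/(π·7.6³) = 1.32848e+06/1379.1 = 963.31 MPa
τ_max = K·τ₀ = 1.2500 × 963.31 = 1204.2 MPa

1200 MPa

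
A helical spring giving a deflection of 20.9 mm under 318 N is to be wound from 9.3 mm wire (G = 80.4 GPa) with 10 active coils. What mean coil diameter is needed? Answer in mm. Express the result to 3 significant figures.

Required rate k = F/δ = 318/20.9 = 15.215 N/mm
D = (Gd⁴/(8N_a·k))^(1/3) = (80.4×10³·9.3⁴/(8·10·15.215))^(1/3)
  = (494102)^(1/3) = 79.0568 mm

79.1 mm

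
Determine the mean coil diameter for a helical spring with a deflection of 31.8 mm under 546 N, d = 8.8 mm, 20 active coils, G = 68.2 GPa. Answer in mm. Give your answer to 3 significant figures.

53.0 mm

Required rate k = F/δ = 546/31.8 = 17.17 N/mm
D = (Gd⁴/(8N_a·k))^(1/3) = (68.2×10³·8.8⁴/(8·20·17.17))^(1/3)
  = (148878)^(1/3) = 53.0001 mm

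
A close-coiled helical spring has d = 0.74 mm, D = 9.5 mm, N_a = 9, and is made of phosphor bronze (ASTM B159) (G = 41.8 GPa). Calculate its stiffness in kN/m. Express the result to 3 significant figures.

k = Gd⁴/(8D³N_a) = (41.8×10³ × 0.74⁴) / (8 × 9.5³ × 9)
  = 12534.4 / 61731 = 0.20305 N/mm

0.203 kN/m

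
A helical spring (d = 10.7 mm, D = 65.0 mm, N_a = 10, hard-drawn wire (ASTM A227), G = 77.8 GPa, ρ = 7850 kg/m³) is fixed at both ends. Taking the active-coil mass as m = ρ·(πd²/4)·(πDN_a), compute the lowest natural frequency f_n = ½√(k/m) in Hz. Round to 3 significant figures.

89.7 Hz

k = Gd⁴/(8D³N_a) = (77.8×10³)(10.7⁴)/(8·65.0³·10) = 46.418 N/mm = 46418 N/m
Wire length L = πDN_a = π·65.0·10 = 2042 mm
m = ρ·(πd²/4)·L = 7850 × 89.92×10⁻⁶ m² × 2.042 m = 1.4414 kg
f_n = ½√(k/m) = 0.5·√(46418/1.4414) = 0.5·√(32203) = 89.726 Hz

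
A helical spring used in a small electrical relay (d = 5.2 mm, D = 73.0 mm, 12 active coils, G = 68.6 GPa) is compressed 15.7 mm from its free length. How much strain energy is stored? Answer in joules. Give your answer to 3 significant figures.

0.166 J

k = Gd⁴/(8D³N_a) = (68.6×10³)(5.2⁴)/(8·73.0³·12) = 1.3431 N/mm
U = ½kδ² = 0.5 × 1.3431 × 15.7² = 165.53 N·mm = 0.16553 J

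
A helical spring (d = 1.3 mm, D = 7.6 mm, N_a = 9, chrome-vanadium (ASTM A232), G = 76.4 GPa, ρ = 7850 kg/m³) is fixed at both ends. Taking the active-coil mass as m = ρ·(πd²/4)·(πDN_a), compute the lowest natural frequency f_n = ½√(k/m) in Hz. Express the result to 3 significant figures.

878 Hz

k = Gd⁴/(8D³N_a) = (76.4×10³)(1.3⁴)/(8·7.6³·9) = 6.9039 N/mm = 6903.9 N/m
Wire length L = πDN_a = π·7.6·9 = 214.88 mm
m = ρ·(πd²/4)·L = 7850 × 1.3273×10⁻⁶ m² × 0.21488 m = 0.002239 kg
f_n = ½√(k/m) = 0.5·√(6903.9/0.002239) = 0.5·√(3.0835e+06) = 877.99 Hz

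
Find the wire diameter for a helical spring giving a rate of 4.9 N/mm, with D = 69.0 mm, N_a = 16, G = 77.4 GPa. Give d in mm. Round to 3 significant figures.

d = (8D³N_a·k / G)^(1/4) = (8·69.0³·16·4.9 / (77.4×10³))^0.25
  = (2662)^0.25 = 7.1830 mm

7.18 mm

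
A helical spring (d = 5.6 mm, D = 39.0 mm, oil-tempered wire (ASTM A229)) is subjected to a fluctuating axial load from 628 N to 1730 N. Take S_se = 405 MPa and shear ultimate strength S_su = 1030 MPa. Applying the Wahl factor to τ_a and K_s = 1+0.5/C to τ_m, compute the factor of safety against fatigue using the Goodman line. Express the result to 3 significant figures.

0.614

C = D/d = 39.0/5.6 = 6.9643; K_W = (4C−1)/(4C−4)+0.615/C = 1.2141; K_s = 1+0.5/C = 1.0718
F_a = (F_max−F_min)/2 = 551 N; F_m = (F_max+F_min)/2 = 1179 N
τ_a = K_W·8F_aD/(πd³) = 1.2141 × 311.6 = 378.3 MPa
τ_m = K_s·8F_mD/(πd³) = 1.0718 × 666.74 = 714.61 MPa
Goodman: 1/n_f = τ_a/S_se + τ_m/S_su = 378.3/405 + 714.61/1030 = 0.93406 + 0.69379 = 1.6279
n_f = 1/1.6279 = 0.6143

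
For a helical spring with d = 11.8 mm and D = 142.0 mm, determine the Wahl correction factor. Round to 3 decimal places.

C = D/d = 142.0/11.8 = 12.0339
K_W = (4C−1)/(4C−4) + 0.615/C = 47.136/44.136 + 0.0511 = 1.1191

1.119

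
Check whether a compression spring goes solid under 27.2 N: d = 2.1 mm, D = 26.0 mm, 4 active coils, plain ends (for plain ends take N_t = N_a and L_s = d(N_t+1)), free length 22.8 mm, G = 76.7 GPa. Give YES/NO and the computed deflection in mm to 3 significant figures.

NO, δ = 10.3 mm

k = Gd⁴/(8D³N_a) = (76.7×10³)(2.1⁴)/(8·26.0³·4) = 2.6522 N/mm
N_t = 4; L_s = 2.1·5 = 10.5 mm; δ_solid = L₀ − L_s = 22.8 − 10.5 = 12.3 mm
δ = F/k = 27.2/2.6522 = 10.256 mm
δ < δ_solid → spring does not go solid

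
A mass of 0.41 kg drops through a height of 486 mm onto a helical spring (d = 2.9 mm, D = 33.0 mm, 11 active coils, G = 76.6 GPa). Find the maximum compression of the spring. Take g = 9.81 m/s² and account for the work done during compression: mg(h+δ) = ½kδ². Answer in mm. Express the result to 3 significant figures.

50.2 mm

k = Gd⁴/(8D³N_a) = (76.6×10³)(2.9⁴)/(8·33.0³·11) = 1.7132 N/mm
W = mg = 0.41 × 9.81 = 4.0221 N
½kδ² − Wδ − Wh = 0 → δ = (W + √(W² + 2kWh))/k
δ = (4.0221 + √(16.177 + 6697.54))/1.7132 = (4.0221 + 81.937)/1.7132 = 50.176 mm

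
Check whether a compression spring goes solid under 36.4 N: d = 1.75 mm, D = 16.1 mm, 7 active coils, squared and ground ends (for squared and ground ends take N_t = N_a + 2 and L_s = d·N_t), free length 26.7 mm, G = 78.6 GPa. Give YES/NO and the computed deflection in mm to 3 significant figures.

k = Gd⁴/(8D³N_a) = (78.6×10³)(1.75⁴)/(8·16.1³·7) = 3.1543 N/mm
N_t = 9; L_s = 1.75·9 = 15.75 mm; δ_solid = L₀ − L_s = 26.7 − 15.75 = 10.95 mm
δ = F/k = 36.4/3.1543 = 11.54 mm
δ ≥ δ_solid → spring goes solid

YES, δ = 11.5 mm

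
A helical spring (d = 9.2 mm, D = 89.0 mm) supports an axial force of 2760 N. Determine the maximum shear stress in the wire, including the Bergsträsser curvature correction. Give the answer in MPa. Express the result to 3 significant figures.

916 MPa

Spring index C = D/d = 89.0/9.2 = 9.6739
K_B = (4C+2)/(4C−3) = 40.696/35.696 = 1.1401
τ₀ = 8FD/(πd³) = 8·2760·89.0/(π·9.2³) = 1.96512e+06/2446.3 = 803.3 MPa
τ_max = K·τ₀ = 1.1401 × 803.3 = 915.82 MPa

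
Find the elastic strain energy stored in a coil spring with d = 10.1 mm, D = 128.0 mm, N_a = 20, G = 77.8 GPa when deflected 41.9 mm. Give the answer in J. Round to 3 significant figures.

k = Gd⁴/(8D³N_a) = (77.8×10³)(10.1⁴)/(8·128.0³·20) = 2.4128 N/mm
U = ½kδ² = 0.5 × 2.4128 × 41.9² = 2117.9 N·mm = 2.1179 J

2.12 J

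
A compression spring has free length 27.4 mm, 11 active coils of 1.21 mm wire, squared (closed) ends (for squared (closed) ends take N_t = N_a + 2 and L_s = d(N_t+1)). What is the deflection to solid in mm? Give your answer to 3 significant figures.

N_t = 13; L_s = 1.21·14 = 16.94 mm
δ_solid = L₀ − L_s = 27.4 − 16.94 = 10.46 mm

10.5 mm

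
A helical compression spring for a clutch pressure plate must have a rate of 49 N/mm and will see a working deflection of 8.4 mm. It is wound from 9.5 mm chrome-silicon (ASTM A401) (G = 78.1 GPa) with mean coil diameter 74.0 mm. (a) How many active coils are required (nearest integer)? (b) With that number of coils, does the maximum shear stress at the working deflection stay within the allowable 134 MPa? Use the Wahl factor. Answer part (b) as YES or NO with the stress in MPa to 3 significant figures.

N_a = Gd⁴/(8D³k) = (78.1×10³)(9.5⁴)/(8·74.0³·49) = 4.005 → N_a = 4
Actual rate k = Gd⁴/(8D³·4) = 49.057 N/mm
Working load F = kδ = 49.057·8.4 = 412.08 N
C = 74.0/9.5 = 7.7895; K_W = (4C−1)/(4C−4)+0.615/C = 1.1894
τ_max = K_W·8FD/(πd³) = 1.1894·90.569 = 107.72 MPa
τ_max ≤ 134 MPa → acceptable

(a) 4 coils; (b) YES, τ_max = 108 MPa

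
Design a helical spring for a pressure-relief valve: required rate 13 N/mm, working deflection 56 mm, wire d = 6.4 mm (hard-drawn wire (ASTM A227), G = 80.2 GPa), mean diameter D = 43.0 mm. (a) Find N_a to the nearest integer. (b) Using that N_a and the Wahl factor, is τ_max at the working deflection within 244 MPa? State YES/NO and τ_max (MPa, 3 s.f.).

(a) 16 coils; (b) NO, τ_max = 378 MPa

N_a = Gd⁴/(8D³k) = (80.2×10³)(6.4⁴)/(8·43.0³·13) = 16.27 → N_a = 16
Actual rate k = Gd⁴/(8D³·16) = 13.221 N/mm
Working load F = kδ = 13.221·56 = 740.4 N
C = 43.0/6.4 = 6.7188; K_W = (4C−1)/(4C−4)+0.615/C = 1.2227
τ_max = K_W·8FD/(πd³) = 1.2227·309.27 = 378.14 MPa
τ_max > 244 MPa → exceeds allowable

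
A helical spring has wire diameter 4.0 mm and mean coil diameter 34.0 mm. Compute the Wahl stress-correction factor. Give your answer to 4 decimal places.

1.1724

C = D/d = 34.0/4.0 = 8.5000
K_W = (4C−1)/(4C−4) + 0.615/C = 33.000/30.000 + 0.0724 = 1.1724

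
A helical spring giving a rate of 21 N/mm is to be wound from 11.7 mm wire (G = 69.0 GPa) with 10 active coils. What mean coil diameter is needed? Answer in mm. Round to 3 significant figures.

D = (Gd⁴/(8N_a·k))^(1/3) = (69.0×10³·11.7⁴/(8·10·21))^(1/3)
  = (769632)^(1/3) = 91.6420 mm

91.6 mm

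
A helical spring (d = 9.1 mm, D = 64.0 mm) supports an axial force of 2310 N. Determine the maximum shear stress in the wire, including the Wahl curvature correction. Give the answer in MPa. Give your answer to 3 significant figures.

605 MPa

Spring index C = D/d = 64.0/9.1 = 7.0330
K_W = (4C−1)/(4C−4) + 0.615/C = 27.132/24.132 + 0.0874 = 1.2118
τ₀ = 8FD/(πd³) = 8·2310·64.0/(π·9.1³) = 1.18272e+06/2367.4 = 499.58 MPa
τ_max = K·τ₀ = 1.2118 × 499.58 = 605.38 MPa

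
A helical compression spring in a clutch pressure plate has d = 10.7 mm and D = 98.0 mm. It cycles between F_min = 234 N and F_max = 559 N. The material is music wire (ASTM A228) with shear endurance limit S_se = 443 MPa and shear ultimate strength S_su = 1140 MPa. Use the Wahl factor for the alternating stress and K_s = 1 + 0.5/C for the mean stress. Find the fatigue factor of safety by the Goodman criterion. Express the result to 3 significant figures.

C = D/d = 98.0/10.7 = 9.1589; K_W = (4C−1)/(4C−4)+0.615/C = 1.1591; K_s = 1+0.5/C = 1.0546
F_a = (F_max−F_min)/2 = 162.5 N; F_m = (F_max+F_min)/2 = 396.5 N
τ_a = K_W·8F_aD/(πd³) = 1.1591 × 33.103 = 38.369 MPa
τ_m = K_s·8F_mD/(πd³) = 1.0546 × 80.771 = 85.181 MPa
Goodman: 1/n_f = τ_a/S_se + τ_m/S_su = 38.369/443 + 85.181/1140 = 0.08661 + 0.07472 = 0.16133
n_f = 1/0.16133 = 6.198

6.20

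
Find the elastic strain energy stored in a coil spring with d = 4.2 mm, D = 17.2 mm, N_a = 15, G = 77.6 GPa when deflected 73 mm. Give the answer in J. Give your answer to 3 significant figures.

k = Gd⁴/(8D³N_a) = (77.6×10³)(4.2⁴)/(8·17.2³·15) = 39.545 N/mm
U = ½kδ² = 0.5 × 39.545 × 73² = 1.0537e+05 N·mm = 105.37 J

105 J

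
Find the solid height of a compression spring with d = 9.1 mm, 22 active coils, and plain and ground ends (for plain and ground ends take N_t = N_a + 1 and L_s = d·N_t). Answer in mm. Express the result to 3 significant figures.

209 mm

plain and ground ends: N_t = N_a + 1 = 22 + 1 = 23
L_s = d·N_t = 9.1 × 23 = 209.3 mm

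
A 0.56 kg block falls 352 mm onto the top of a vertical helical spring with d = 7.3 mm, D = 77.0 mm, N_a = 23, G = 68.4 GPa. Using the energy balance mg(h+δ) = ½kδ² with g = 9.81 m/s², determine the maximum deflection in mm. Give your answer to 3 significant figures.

43.3 mm

k = Gd⁴/(8D³N_a) = (68.4×10³)(7.3⁴)/(8·77.0³·23) = 2.3124 N/mm
W = mg = 0.56 × 9.81 = 5.4936 N
½kδ² − Wδ − Wh = 0 → δ = (W + √(W² + 2kWh))/k
δ = (5.4936 + √(30.18 + 8943.08))/2.3124 = (5.4936 + 94.727)/2.3124 = 43.341 mm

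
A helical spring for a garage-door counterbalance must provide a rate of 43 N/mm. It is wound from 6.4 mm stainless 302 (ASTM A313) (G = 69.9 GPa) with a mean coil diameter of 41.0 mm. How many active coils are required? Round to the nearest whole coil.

5

N_a = Gd⁴/(8D³k) = (69.9×10³ × 6.4⁴)/(8 × 41.0³ × 43)
    = 1.17273e+08 / 2.37088e+07 = 4.946 → 5 coils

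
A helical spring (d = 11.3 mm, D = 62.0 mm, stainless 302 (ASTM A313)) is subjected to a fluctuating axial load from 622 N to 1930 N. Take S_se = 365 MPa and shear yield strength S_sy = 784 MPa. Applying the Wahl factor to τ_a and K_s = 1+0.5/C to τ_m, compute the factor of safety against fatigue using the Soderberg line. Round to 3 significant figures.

C = D/d = 62.0/11.3 = 5.4867; K_W = (4C−1)/(4C−4)+0.615/C = 1.2792; K_s = 1+0.5/C = 1.0911
F_a = (F_max−F_min)/2 = 654 N; F_m = (F_max+F_min)/2 = 1276 N
τ_a = K_W·8F_aD/(πd³) = 1.2792 × 71.561 = 91.544 MPa
τ_m = K_s·8F_mD/(πd³) = 1.0911 × 139.62 = 152.34 MPa
Soderberg: 1/n_f = τ_a/S_se + τ_m/S_sy = 91.544/365 + 152.34/784 = 0.25081 + 0.19432 = 0.44512
n_f = 1/0.44512 = 2.247

2.25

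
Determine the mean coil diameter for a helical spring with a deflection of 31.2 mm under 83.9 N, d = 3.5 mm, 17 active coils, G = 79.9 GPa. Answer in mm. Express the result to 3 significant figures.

32.0 mm

Required rate k = F/δ = 83.9/31.2 = 2.6891 N/mm
D = (Gd⁴/(8N_a·k))^(1/3) = (79.9×10³·3.5⁴/(8·17·2.6891))^(1/3)
  = (32784.8)^(1/3) = 32.0055 mm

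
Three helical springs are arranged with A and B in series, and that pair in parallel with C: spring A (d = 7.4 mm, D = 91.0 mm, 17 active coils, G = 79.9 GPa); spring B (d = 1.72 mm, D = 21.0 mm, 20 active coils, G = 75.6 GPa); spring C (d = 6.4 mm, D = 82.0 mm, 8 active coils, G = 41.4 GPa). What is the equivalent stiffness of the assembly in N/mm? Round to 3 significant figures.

2.34 N/mm

k_A = Gd⁴/(8D³N_a) = (79.9×10³)(7.4⁴)/(8·91.0³·17) = 2.3378 N/mm
k_B = Gd⁴/(8D³N_a) = (75.6×10³)(1.72⁴)/(8·21.0³·20) = 0.44654 N/mm
k_C = Gd⁴/(8D³N_a) = (41.4×10³)(6.4⁴)/(8·82.0³·8) = 1.9683 N/mm
Springs A,B series: k_AB = 1/(1/2.3378+1/0.44654) = 0.37492 N/mm; parallel with C: k_eq = 0.37492+1.9683 = 2.3433 N/mm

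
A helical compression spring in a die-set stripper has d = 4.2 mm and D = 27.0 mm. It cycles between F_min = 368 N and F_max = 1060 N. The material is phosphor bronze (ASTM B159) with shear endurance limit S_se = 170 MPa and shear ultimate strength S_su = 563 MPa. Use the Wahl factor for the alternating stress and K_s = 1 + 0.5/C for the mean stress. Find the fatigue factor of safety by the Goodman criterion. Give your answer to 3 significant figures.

C = D/d = 27.0/4.2 = 6.4286; K_W = (4C−1)/(4C−4)+0.615/C = 1.2338; K_s = 1+0.5/C = 1.0778
F_a = (F_max−F_min)/2 = 346 N; F_m = (F_max+F_min)/2 = 714 N
τ_a = K_W·8F_aD/(πd³) = 1.2338 × 321.09 = 396.17 MPa
τ_m = K_s·8F_mD/(πd³) = 1.0778 × 662.6 = 714.14 MPa
Goodman: 1/n_f = τ_a/S_se + τ_m/S_su = 396.17/170 + 714.14/563 = 2.33043 + 1.26845 = 3.5989
n_f = 1/3.5989 = 0.2779

0.278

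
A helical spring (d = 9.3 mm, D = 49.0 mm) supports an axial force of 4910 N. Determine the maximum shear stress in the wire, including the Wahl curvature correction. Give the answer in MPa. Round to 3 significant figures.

984 MPa

Spring index C = D/d = 49.0/9.3 = 5.2688
K_W = (4C−1)/(4C−4) + 0.615/C = 20.075/17.075 + 0.1167 = 1.2924
τ₀ = 8FD/(πd³) = 8·4910·49.0/(π·9.3³) = 1.92472e+06/2527 = 761.67 MPa
τ_max = K·τ₀ = 1.2924 × 761.67 = 984.4 MPa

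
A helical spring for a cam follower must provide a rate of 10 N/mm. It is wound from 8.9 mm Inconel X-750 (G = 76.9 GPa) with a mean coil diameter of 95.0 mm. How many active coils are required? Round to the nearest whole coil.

7

N_a = Gd⁴/(8D³k) = (76.9×10³ × 8.9⁴)/(8 × 95.0³ × 10)
    = 4.82488e+08 / 6.859e+07 = 7.034 → 7 coils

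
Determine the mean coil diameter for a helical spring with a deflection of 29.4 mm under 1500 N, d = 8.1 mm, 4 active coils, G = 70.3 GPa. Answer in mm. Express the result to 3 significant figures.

57.0 mm

Required rate k = F/δ = 1500/29.4 = 51.02 N/mm
D = (Gd⁴/(8N_a·k))^(1/3) = (70.3×10³·8.1⁴/(8·4·51.02))^(1/3)
  = (185354)^(1/3) = 57.0165 mm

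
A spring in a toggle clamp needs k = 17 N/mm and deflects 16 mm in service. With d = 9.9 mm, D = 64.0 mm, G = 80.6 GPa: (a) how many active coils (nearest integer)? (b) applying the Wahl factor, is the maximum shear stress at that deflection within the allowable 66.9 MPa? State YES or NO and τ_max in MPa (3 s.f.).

N_a = Gd⁴/(8D³k) = (80.6×10³)(9.9⁴)/(8·64.0³·17) = 21.72 → N_a = 22
Actual rate k = Gd⁴/(8D³·22) = 16.781 N/mm
Working load F = kδ = 16.781·16 = 268.5 N
C = 64.0/9.9 = 6.4646; K_W = (4C−1)/(4C−4)+0.615/C = 1.2324
τ_max = K_W·8FD/(πd³) = 1.2324·45.098 = 55.578 MPa
τ_max ≤ 66.9 MPa → acceptable

(a) 22 coils; (b) YES, τ_max = 55.6 MPa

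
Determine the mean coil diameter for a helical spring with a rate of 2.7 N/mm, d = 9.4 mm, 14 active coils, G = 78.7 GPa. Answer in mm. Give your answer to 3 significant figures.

D = (Gd⁴/(8N_a·k))^(1/3) = (78.7×10³·9.4⁴/(8·14·2.7))^(1/3)
  = (2.03191e+06)^(1/3) = 126.6586 mm

127 mm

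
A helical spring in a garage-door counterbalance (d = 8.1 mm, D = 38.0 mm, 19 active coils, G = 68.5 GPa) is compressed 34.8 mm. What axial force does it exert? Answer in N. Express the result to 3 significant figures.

k = Gd⁴/(8D³N_a) = (68.5×10³)(8.1⁴)/(8·38.0³·19) = 35.354 N/mm
F = k·δ = 35.354 × 34.8 = 1230.3 N

1230 N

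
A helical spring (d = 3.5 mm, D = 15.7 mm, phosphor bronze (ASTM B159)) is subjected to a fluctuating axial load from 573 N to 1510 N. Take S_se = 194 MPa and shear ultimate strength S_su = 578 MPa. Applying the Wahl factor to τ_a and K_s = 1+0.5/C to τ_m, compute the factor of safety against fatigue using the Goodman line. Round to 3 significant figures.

C = D/d = 15.7/3.5 = 4.4857; K_W = (4C−1)/(4C−4)+0.615/C = 1.3523; K_s = 1+0.5/C = 1.1115
F_a = (F_max−F_min)/2 = 468.5 N; F_m = (F_max+F_min)/2 = 1041.5 N
τ_a = K_W·8F_aD/(πd³) = 1.3523 × 436.86 = 590.75 MPa
τ_m = K_s·8F_mD/(πd³) = 1.1115 × 971.17 = 1079.4 MPa
Goodman: 1/n_f = τ_a/S_se + τ_m/S_su = 590.75/194 + 1079.4/578 = 3.04513 + 1.86751 = 4.9126
n_f = 1/4.9126 = 0.2036

0.204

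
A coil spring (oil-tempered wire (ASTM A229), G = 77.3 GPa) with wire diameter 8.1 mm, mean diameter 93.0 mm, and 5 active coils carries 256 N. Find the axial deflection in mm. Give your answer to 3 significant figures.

k = Gd⁴/(8D³N_a) = (77.3×10³)(8.1⁴)/(8·93.0³·5) = 10.342 N/mm
δ = F/k = 256 / 10.342 = 24.753 mm

24.8 mm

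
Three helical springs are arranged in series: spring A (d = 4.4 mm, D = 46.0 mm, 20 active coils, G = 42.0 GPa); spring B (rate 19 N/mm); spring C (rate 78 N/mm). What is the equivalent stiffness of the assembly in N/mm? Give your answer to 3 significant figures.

k_A = Gd⁴/(8D³N_a) = (42.0×10³)(4.4⁴)/(8·46.0³·20) = 1.0108 N/mm
Series: 1/k_eq = 1/1.0108 + 1/19 + 1/78 = 1.0548; k_eq = 0.94808 N/mm

0.948 N/mm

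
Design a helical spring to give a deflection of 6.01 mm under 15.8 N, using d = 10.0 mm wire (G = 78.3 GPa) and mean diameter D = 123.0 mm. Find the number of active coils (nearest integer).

Required rate k = F/δ = 15.8/6.01 = 2.629 N/mm
N_a = Gd⁴/(8D³k) = (78.3×10³ × 10.0⁴)/(8 × 123.0³ × 2.629)
    = 7.83e+08 / 3.9137e+07 = 20.01 → 20 coils

20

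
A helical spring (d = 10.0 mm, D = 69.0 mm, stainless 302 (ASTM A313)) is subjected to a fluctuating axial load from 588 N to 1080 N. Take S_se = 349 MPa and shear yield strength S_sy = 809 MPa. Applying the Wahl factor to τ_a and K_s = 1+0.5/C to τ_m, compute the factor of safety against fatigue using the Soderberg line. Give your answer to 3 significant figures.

2.90

C = D/d = 69.0/10.0 = 6.9000; K_W = (4C−1)/(4C−4)+0.615/C = 1.2162; K_s = 1+0.5/C = 1.0725
F_a = (F_max−F_min)/2 = 246 N; F_m = (F_max+F_min)/2 = 834 N
τ_a = K_W·8F_aD/(πd³) = 1.2162 × 43.224 = 52.571 MPa
τ_m = K_s·8F_mD/(πd³) = 1.0725 × 146.54 = 157.16 MPa
Soderberg: 1/n_f = τ_a/S_se + τ_m/S_sy = 52.571/349 + 157.16/809 = 0.15063 + 0.19426 = 0.3449
n_f = 1/0.3449 = 2.899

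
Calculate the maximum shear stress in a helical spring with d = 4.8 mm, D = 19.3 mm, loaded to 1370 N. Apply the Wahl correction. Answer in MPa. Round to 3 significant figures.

Spring index C = D/d = 19.3/4.8 = 4.0208
K_W = (4C−1)/(4C−4) + 0.615/C = 15.083/12.083 + 0.1530 = 1.4012
τ₀ = 8FD/(πd³) = 8·1370·19.3/(π·4.8³) = 211528/347.44 = 608.83 MPa
τ_max = K·τ₀ = 1.4012 × 608.83 = 853.11 MPa

853 MPa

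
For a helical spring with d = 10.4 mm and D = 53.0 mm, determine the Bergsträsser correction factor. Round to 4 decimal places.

C = D/d = 53.0/10.4 = 5.0962
K_B = (4C+2)/(4C−3) = 22.385/17.385 = 1.2876

1.2876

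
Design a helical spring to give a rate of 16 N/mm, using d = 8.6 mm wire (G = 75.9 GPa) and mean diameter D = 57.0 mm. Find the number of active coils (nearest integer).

18

N_a = Gd⁴/(8D³k) = (75.9×10³ × 8.6⁴)/(8 × 57.0³ × 16)
    = 4.15179e+08 / 2.37047e+07 = 17.51 → 18 coils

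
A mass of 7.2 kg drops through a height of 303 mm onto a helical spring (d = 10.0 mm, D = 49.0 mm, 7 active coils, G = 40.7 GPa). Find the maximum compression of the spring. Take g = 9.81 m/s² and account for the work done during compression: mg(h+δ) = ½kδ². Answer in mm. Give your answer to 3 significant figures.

27.5 mm

k = Gd⁴/(8D³N_a) = (40.7×10³)(10.0⁴)/(8·49.0³·7) = 61.776 N/mm
W = mg = 7.2 × 9.81 = 70.632 N
½kδ² − Wδ − Wh = 0 → δ = (W + √(W² + 2kWh))/k
δ = (70.632 + √(4988.9 + 2.64419e+06))/61.776 = (70.632 + 1627.6)/61.776 = 27.491 mm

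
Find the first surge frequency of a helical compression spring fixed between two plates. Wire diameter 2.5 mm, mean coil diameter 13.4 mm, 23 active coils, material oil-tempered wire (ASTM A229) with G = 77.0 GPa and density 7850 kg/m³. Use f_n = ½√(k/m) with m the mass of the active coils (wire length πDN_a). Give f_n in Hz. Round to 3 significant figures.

213 Hz

k = Gd⁴/(8D³N_a) = (77.0×10³)(2.5⁴)/(8·13.4³·23) = 6.7939 N/mm = 6793.9 N/m
Wire length L = πDN_a = π·13.4·23 = 968.24 mm
m = ρ·(πd²/4)·L = 7850 × 4.9087×10⁻⁶ m² × 0.96824 m = 0.03731 kg
f_n = ½√(k/m) = 0.5·√(6793.9/0.03731) = 0.5·√(1.8209e+05) = 213.36 Hz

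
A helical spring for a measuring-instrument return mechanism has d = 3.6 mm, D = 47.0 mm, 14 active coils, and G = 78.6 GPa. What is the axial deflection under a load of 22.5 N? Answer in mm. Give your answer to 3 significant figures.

19.8 mm

k = Gd⁴/(8D³N_a) = (78.6×10³)(3.6⁴)/(8·47.0³·14) = 1.1353 N/mm
δ = F/k = 22.5 / 1.1353 = 19.818 mm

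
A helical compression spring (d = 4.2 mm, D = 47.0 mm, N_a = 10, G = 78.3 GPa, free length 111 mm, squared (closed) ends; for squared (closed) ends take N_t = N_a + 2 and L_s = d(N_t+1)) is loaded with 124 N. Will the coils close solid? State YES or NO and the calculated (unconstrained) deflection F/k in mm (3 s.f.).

k = Gd⁴/(8D³N_a) = (78.3×10³)(4.2⁴)/(8·47.0³·10) = 2.9334 N/mm
N_t = 12; L_s = 4.2·13 = 54.6 mm; δ_solid = L₀ − L_s = 111 − 54.6 = 56.4 mm
δ = F/k = 124/2.9334 = 42.271 mm
δ < δ_solid → spring does not go solid

NO, δ = 42.3 mm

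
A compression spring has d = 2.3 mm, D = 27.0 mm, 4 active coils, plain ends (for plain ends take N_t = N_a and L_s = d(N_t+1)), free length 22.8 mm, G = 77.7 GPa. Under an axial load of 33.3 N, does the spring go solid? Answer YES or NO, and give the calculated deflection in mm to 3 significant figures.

NO, δ = 9.65 mm

k = Gd⁴/(8D³N_a) = (77.7×10³)(2.3⁴)/(8·27.0³·4) = 3.4522 N/mm
N_t = 4; L_s = 2.3·5 = 11.5 mm; δ_solid = L₀ − L_s = 22.8 − 11.5 = 11.3 mm
δ = F/k = 33.3/3.4522 = 9.6461 mm
δ < δ_solid → spring does not go solid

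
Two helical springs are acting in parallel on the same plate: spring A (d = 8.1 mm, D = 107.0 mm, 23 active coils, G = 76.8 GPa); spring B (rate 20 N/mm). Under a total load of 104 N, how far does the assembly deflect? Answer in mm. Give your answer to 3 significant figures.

4.84 mm

k_A = Gd⁴/(8D³N_a) = (76.8×10³)(8.1⁴)/(8·107.0³·23) = 1.4667 N/mm
Parallel: k_eq = 1.4667 + 20 = 21.467 N/mm
δ = F/k_eq = 104/21.467 = 4.8447 mm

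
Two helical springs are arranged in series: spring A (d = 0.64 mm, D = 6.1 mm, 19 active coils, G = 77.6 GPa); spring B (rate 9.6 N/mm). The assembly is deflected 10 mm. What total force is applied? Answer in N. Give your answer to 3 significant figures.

k_A = Gd⁴/(8D³N_a) = (77.6×10³)(0.64⁴)/(8·6.1³·19) = 0.37735 N/mm
Series: 1/k_eq = 1/0.37735 + 1/9.6 = 2.7542; k_eq = 0.36308 N/mm
F = k_eq·δ = 0.36308·10 = 3.6308 N

3.63 N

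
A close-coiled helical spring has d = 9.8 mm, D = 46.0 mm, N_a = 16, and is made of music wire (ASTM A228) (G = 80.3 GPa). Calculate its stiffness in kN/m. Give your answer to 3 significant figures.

59.4 kN/m

k = Gd⁴/(8D³N_a) = (80.3×10³ × 9.8⁴) / (8 × 46.0³ × 16)
  = 7.40662e+08 / 1.2459e+07 = 59.448 N/mm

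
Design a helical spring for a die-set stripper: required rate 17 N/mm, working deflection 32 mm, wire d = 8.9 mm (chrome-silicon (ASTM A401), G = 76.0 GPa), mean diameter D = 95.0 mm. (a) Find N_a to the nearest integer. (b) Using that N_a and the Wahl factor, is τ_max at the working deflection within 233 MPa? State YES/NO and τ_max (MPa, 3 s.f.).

N_a = Gd⁴/(8D³k) = (76.0×10³)(8.9⁴)/(8·95.0³·17) = 4.089 → N_a = 4
Actual rate k = Gd⁴/(8D³·4) = 17.38 N/mm
Working load F = kδ = 17.38·32 = 556.16 N
C = 95.0/8.9 = 10.6742; K_W = (4C−1)/(4C−4)+0.615/C = 1.1351
τ_max = K_W·8FD/(πd³) = 1.1351·190.85 = 216.64 MPa
τ_max ≤ 233 MPa → acceptable

(a) 4 coils; (b) YES, τ_max = 217 MPa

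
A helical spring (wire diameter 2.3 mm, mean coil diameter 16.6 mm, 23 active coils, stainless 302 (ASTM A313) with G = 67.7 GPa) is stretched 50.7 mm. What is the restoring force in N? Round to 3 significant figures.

k = Gd⁴/(8D³N_a) = (67.7×10³)(2.3⁴)/(8·16.6³·23) = 2.2509 N/mm
F = k·δ = 2.2509 × 50.7 = 114.12 N

114 N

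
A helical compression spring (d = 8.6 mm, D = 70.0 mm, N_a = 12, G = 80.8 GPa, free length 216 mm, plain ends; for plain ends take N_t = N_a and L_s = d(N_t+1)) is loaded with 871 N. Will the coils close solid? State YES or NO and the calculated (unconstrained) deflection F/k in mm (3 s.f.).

k = Gd⁴/(8D³N_a) = (80.8×10³)(8.6⁴)/(8·70.0³·12) = 13.423 N/mm
N_t = 12; L_s = 8.6·13 = 111.8 mm; δ_solid = L₀ − L_s = 216 − 111.8 = 104.2 mm
δ = F/k = 871/13.423 = 64.89 mm
δ < δ_solid → spring does not go solid

NO, δ = 64.9 mm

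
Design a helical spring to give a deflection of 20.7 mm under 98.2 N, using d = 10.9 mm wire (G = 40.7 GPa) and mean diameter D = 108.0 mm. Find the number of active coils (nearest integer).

Required rate k = F/δ = 98.2/20.7 = 4.744 N/mm
N_a = Gd⁴/(8D³k) = (40.7×10³ × 10.9⁴)/(8 × 108.0³ × 4.744)
    = 5.74514e+08 / 4.78082e+07 = 12.02 → 12 coils

12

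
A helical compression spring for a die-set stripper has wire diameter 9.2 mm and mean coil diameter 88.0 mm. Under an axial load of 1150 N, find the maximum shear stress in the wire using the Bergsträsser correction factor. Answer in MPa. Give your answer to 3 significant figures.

Spring index C = D/d = 88.0/9.2 = 9.5652
K_B = (4C+2)/(4C−3) = 40.261/35.261 = 1.1418
τ₀ = 8FD/(πd³) = 8·1150·88.0/(π·9.2³) = 809600/2446.3 = 330.95 MPa
τ_max = K·τ₀ = 1.1418 × 330.95 = 377.87 MPa

378 MPa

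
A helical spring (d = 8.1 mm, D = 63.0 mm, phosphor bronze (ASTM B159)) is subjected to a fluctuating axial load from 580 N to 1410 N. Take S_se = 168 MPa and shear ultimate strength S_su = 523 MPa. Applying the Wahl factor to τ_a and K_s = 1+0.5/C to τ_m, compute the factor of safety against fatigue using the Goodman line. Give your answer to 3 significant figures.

0.667

C = D/d = 63.0/8.1 = 7.7778; K_W = (4C−1)/(4C−4)+0.615/C = 1.1897; K_s = 1+0.5/C = 1.0643
F_a = (F_max−F_min)/2 = 415 N; F_m = (F_max+F_min)/2 = 995 N
τ_a = K_W·8F_aD/(πd³) = 1.1897 × 125.28 = 149.05 MPa
τ_m = K_s·8F_mD/(πd³) = 1.0643 × 300.36 = 319.67 MPa
Goodman: 1/n_f = τ_a/S_se + τ_m/S_su = 149.05/168 + 319.67/523 = 0.88718 + 0.61123 = 1.4984
n_f = 1/1.4984 = 0.6674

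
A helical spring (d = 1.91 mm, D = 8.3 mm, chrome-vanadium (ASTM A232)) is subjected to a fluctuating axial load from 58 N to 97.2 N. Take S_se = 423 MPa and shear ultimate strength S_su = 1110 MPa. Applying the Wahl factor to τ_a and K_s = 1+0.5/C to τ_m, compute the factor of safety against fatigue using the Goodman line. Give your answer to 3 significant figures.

C = D/d = 8.3/1.91 = 4.3455; K_W = (4C−1)/(4C−4)+0.615/C = 1.3657; K_s = 1+0.5/C = 1.1151
F_a = (F_max−F_min)/2 = 19.6 N; F_m = (F_max+F_min)/2 = 77.6 N
τ_a = K_W·8F_aD/(πd³) = 1.3657 × 59.453 = 81.195 MPa
τ_m = K_s·8F_mD/(πd³) = 1.1151 × 235.39 = 262.47 MPa
Goodman: 1/n_f = τ_a/S_se + τ_m/S_su = 81.195/423 + 262.47/1110 = 0.19195 + 0.23646 = 0.42841
n_f = 1/0.42841 = 2.334

2.33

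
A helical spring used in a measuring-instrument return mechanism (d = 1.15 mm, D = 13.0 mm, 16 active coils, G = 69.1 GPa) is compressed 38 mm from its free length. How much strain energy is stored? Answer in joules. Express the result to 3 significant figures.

0.310 J

k = Gd⁴/(8D³N_a) = (69.1×10³)(1.15⁴)/(8·13.0³·16) = 0.42976 N/mm
U = ½kδ² = 0.5 × 0.42976 × 38² = 310.29 N·mm = 0.31029 J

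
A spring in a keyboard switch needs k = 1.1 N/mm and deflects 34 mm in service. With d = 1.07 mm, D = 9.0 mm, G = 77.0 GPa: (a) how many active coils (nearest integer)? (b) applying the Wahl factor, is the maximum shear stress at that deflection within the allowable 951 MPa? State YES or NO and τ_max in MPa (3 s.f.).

N_a = Gd⁴/(8D³k) = (77.0×10³)(1.07⁴)/(8·9.0³·1.1) = 15.73 → N_a = 16
Actual rate k = Gd⁴/(8D³·16) = 1.0817 N/mm
Working load F = kδ = 1.0817·34 = 36.776 N
C = 9.0/1.07 = 8.4112; K_W = (4C−1)/(4C−4)+0.615/C = 1.1743
τ_max = K_W·8FD/(πd³) = 1.1743·688.02 = 807.95 MPa
τ_max ≤ 951 MPa → acceptable

(a) 16 coils; (b) YES, τ_max = 808 MPa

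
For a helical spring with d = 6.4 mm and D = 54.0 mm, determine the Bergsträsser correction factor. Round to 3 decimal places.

C = D/d = 54.0/6.4 = 8.4375
K_B = (4C+2)/(4C−3) = 35.750/30.750 = 1.1626

1.163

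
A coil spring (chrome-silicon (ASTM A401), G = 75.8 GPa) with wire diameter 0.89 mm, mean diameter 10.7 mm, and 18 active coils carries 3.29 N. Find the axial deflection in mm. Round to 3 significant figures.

k = Gd⁴/(8D³N_a) = (75.8×10³)(0.89⁴)/(8·10.7³·18) = 0.2696 N/mm
δ = F/k = 3.29 / 0.2696 = 12.203 mm

12.2 mm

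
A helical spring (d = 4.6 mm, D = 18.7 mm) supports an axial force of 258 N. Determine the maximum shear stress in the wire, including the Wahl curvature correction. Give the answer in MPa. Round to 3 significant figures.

Spring index C = D/d = 18.7/4.6 = 4.0652
K_W = (4C−1)/(4C−4) + 0.615/C = 15.261/12.261 + 0.1513 = 1.3960
τ₀ = 8FD/(πd³) = 8·258·18.7/(π·4.6³) = 38596.8/305.79 = 126.22 MPa
τ_max = K·τ₀ = 1.3960 × 126.22 = 176.2 MPa

176 MPa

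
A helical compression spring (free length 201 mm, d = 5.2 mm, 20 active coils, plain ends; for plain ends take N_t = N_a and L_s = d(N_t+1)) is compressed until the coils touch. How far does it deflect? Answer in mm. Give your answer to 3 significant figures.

N_t = 20; L_s = 5.2·21 = 109.2 mm
δ_solid = L₀ − L_s = 201 − 109.2 = 91.8 mm

91.8 mm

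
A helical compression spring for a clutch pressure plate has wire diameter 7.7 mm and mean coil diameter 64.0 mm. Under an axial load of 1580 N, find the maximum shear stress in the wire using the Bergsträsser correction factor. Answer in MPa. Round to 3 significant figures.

Spring index C = D/d = 64.0/7.7 = 8.3117
K_B = (4C+2)/(4C−3) = 35.247/30.247 = 1.1653
τ₀ = 8FD/(πd³) = 8·1580·64.0/(π·7.7³) = 808960/1434.2 = 564.03 MPa
τ_max = K·τ₀ = 1.1653 × 564.03 = 657.27 MPa

657 MPa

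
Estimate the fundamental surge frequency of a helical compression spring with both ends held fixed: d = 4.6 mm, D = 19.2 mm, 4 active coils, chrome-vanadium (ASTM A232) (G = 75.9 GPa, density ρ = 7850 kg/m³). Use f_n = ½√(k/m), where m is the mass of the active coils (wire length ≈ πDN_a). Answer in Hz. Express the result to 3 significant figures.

1090 Hz

k = Gd⁴/(8D³N_a) = (75.9×10³)(4.6⁴)/(8·19.2³·4) = 150.04 N/mm = 1.5004e+05 N/m
Wire length L = πDN_a = π·19.2·4 = 241.27 mm
m = ρ·(πd²/4)·L = 7850 × 16.619×10⁻⁶ m² × 0.24127 m = 0.031476 kg
f_n = ½√(k/m) = 0.5·√(1.5004e+05/0.031476) = 0.5·√(4.7669e+06) = 1091.7 Hz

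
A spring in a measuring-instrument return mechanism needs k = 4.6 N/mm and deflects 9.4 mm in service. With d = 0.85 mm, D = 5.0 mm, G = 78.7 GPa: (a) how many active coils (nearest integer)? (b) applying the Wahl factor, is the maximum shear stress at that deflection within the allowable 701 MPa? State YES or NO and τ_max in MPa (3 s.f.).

N_a = Gd⁴/(8D³k) = (78.7×10³)(0.85⁴)/(8·5.0³·4.6) = 8.931 → N_a = 9
Actual rate k = Gd⁴/(8D³·9) = 4.5647 N/mm
Working load F = kδ = 4.5647·9.4 = 42.908 N
C = 5.0/0.85 = 5.8824; K_W = (4C−1)/(4C−4)+0.615/C = 1.2582
τ_max = K_W·8FD/(πd³) = 1.2582·889.59 = 1119.2 MPa
τ_max > 701 MPa → exceeds allowable

(a) 9 coils; (b) NO, τ_max = 1120 MPa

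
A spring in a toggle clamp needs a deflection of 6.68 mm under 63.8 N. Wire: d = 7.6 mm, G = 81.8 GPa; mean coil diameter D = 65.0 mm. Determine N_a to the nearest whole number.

13

Required rate k = F/δ = 63.8/6.68 = 9.5509 N/mm
N_a = Gd⁴/(8D³k) = (81.8×10³ × 7.6⁴)/(8 × 65.0³ × 9.5509)
    = 2.72903e+08 / 2.09833e+07 = 13.01 → 13 coils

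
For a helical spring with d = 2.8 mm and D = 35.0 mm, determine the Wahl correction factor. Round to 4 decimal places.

C = D/d = 35.0/2.8 = 12.5000
K_W = (4C−1)/(4C−4) + 0.615/C = 49.000/46.000 + 0.0492 = 1.1144

1.1144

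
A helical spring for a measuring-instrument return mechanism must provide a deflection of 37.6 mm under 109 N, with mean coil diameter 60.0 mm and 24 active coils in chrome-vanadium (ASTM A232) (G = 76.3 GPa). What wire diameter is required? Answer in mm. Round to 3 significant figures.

6.30 mm

Required rate k = F/δ = 109/37.6 = 2.8989 N/mm
d = (8D³N_a·k / G)^(1/4) = (8·60.0³·24·2.8989 / (76.3×10³))^0.25
  = (1575.7)^0.25 = 6.3004 mm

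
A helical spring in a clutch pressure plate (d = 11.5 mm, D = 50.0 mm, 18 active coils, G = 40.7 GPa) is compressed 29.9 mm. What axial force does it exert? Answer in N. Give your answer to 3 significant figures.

k = Gd⁴/(8D³N_a) = (40.7×10³)(11.5⁴)/(8·50.0³·18) = 39.547 N/mm
F = k·δ = 39.547 × 29.9 = 1182.5 N

1180 N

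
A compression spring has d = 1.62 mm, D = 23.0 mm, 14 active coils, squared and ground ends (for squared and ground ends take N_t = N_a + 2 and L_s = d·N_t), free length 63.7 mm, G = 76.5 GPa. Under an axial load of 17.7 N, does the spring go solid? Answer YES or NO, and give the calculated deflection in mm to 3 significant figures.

k = Gd⁴/(8D³N_a) = (76.5×10³)(1.62⁴)/(8·23.0³·14) = 0.38665 N/mm
N_t = 16; L_s = 1.62·16 = 25.92 mm; δ_solid = L₀ − L_s = 63.7 − 25.92 = 37.78 mm
δ = F/k = 17.7/0.38665 = 45.778 mm
δ ≥ δ_solid → spring goes solid

YES, δ = 45.8 mm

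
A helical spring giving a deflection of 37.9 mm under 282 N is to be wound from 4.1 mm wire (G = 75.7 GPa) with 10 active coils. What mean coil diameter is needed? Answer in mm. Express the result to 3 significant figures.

33.0 mm

Required rate k = F/δ = 282/37.9 = 7.4406 N/mm
D = (Gd⁴/(8N_a·k))^(1/3) = (75.7×10³·4.1⁴/(8·10·7.4406))^(1/3)
  = (35936.1)^(1/3) = 32.9997 mm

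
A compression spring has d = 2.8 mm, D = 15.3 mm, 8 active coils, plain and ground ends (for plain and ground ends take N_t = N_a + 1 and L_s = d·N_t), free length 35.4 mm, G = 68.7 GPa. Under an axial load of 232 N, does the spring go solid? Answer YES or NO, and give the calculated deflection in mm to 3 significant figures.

YES, δ = 12.6 mm

k = Gd⁴/(8D³N_a) = (68.7×10³)(2.8⁴)/(8·15.3³·8) = 18.422 N/mm
N_t = 9; L_s = 2.8·9 = 25.2 mm; δ_solid = L₀ − L_s = 35.4 − 25.2 = 10.2 mm
δ = F/k = 232/18.422 = 12.594 mm
δ ≥ δ_solid → spring goes solid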